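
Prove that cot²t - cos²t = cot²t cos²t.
LHS = cos²t/sin²t - cos²t = cos²t(1/sin²t - 1) = cos²t · (1 - sin²t)/sin²t = cos²t · cos²t/sin²t = cos²t · cot²t = RHS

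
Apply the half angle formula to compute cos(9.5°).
cos(9.5°) = √((1 + cos 19°)/2) = 0.9863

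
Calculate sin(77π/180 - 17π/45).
sin(77π/180 - 17π/45) = sin 77π/180 cos 17π/45 - cos 77π/180 sin 17π/45 = 0.1564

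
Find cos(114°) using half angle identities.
cos(114°) = -√((1 + cos 228°)/2) = -0.4067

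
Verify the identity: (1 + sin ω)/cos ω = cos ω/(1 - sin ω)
LHS = (1 + sin ω)(1 - sin ω) / (cos ω(1 - sin ω)) = (1 - sin²ω) / (cos ω(1 - sin ω)) = cos²ω / (cos ω(1 - sin ω)) = cos ω/(1 - sin ω) = RHS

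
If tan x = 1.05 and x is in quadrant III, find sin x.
sin x = -0.7241 (using tan²x + 1 = sec²x)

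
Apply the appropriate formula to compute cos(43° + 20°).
cos(43° + 20°) = cos 43° cos 20° - sin 43° sin 20° = 0.454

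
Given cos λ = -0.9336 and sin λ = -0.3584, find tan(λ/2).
tan(λ/2) = sin λ / (1 + cos λ) = -5.398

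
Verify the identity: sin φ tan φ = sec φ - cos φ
RHS = 1/cos φ - cos φ = (1 - cos²φ)/cos φ = sin²φ/cos φ = sin φ · (sin φ/cos φ) = sin φ tan φ = LHS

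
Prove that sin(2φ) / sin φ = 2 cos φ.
LHS = 2 sin φ cos φ / sin φ = 2 cos φ = RHS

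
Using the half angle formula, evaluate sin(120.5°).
sin(120.5°) = √((1 - cos 241°)/2) = 0.8616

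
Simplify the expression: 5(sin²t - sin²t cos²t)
5(sin²t - sin²t cos²t) = 5(sin⁴t) (using Factoring)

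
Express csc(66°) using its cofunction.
csc(66°) = sec(90° - 66°) = sec(24°)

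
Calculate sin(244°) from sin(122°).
sin(244°) = 2 sin 122° cos 122° = -0.8988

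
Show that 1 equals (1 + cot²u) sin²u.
RHS = csc²u · sin²u = (1/sin²u) · sin²u = 1 = LHS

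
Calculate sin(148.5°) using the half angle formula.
sin(148.5°) = √((1 - cos 297°)/2) = 0.5225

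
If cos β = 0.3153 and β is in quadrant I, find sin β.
sin β = 0.949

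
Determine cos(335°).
cos(335°) = 0.9063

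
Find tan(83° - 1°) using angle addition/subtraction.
tan(83° - 1°) = (tan 83° - tan 1°)/(1 + tan 83° tan 1°) = 7.115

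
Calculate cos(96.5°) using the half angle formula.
cos(96.5°) = -√((1 + cos 193°)/2) = -0.1132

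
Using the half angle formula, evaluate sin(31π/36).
sin(31π/36) = √((1 - cos 31π/18)/2) = 0.4226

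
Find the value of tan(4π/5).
tan(4π/5) = -0.7265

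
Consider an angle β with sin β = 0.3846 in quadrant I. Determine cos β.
cos β = √(1 - sin²β) = 0.9231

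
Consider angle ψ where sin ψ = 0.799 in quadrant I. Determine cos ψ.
cos ψ = √(1 - sin²ψ) = 0.6013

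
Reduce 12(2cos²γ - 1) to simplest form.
12(2cos²γ - 1) = 12(cos(2γ)) (using Double angle)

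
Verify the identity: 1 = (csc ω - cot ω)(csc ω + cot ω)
RHS = csc²ω - cot²ω = (1 + cot²ω) - cot²ω = 1 = LHS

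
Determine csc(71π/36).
csc(71π/36) = -11.47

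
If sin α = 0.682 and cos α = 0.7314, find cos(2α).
cos(2α) = cos²α - sin²α = 0.06982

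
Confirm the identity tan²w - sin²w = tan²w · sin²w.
LHS = sin²w/cos²w - sin²w = sin²w(1/cos²w - 1) = sin²w · (1 - cos²w)/cos²w = sin²w · sin²w/cos²w = sin²w · tan²w = RHS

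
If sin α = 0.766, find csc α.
csc α = 1/sin α = 1.305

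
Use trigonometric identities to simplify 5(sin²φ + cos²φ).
5(sin²φ + cos²φ) = 5 (using Pythagorean identity)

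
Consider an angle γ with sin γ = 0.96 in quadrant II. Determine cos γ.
cos γ = ±√(1 - sin²γ) = -0.28 (negative in QII)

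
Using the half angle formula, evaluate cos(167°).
cos(167°) = -√((1 + cos 334°)/2) = -0.9744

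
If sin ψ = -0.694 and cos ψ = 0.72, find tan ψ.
tan ψ = sin ψ / cos ψ = -0.9639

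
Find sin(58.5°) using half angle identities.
sin(58.5°) = √((1 - cos 117°)/2) = 0.8526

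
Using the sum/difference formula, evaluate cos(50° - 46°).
cos(50° - 46°) = cos 50° cos 46° + sin 50° sin 46° = 0.9976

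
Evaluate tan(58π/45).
tan(58π/45) = 1.28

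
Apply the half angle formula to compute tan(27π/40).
tan(27π/40) = sin 27π/20 / (1 + cos 27π/20) = -1.632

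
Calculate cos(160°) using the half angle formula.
cos(160°) = -√((1 + cos 320°)/2) = -0.9397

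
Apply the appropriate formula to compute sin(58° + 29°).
sin(58° + 29°) = sin 58° cos 29° + cos 58° sin 29° = 0.9986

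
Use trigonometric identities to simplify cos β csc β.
cos β csc β = cot β (using Reciprocal + quotient)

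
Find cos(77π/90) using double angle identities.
cos(77π/90) = cos²77π/180 - sin²77π/180 = -0.8988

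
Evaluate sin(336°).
sin(336°) = -0.4067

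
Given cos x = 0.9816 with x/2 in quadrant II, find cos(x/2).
cos(x/2) = ±√((1 + cos x)/2); negative since x/2 ∈ QII, so cos(x/2) = -0.9954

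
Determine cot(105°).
cot(105°) = -(2-√3)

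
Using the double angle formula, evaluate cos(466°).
cos(466°) = cos²233° - sin²233° = -0.2756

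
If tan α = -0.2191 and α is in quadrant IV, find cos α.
cos α = 0.9768 (using tan²α + 1 = sec²α)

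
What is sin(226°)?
sin(226°) = -0.7193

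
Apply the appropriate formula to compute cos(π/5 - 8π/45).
cos(π/5 - 8π/45) = cos π/5 cos 8π/45 + sin π/5 sin 8π/45 = 0.9976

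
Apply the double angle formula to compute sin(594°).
sin(594°) = 2 sin 297° cos 297° = -0.809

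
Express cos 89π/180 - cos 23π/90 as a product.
cos 89π/180 - cos 23π/90 = -2 sin(3π/8) sin(43π/360)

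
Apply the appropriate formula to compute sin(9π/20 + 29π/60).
sin(9π/20 + 29π/60) = sin 9π/20 cos 29π/60 + cos 9π/20 sin 29π/60 = 0.2079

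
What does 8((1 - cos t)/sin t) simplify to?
8((1 - cos t)/sin t) = 8(tan(t/2)) (using Half angle)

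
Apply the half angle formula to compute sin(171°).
sin(171°) = √((1 - cos 342°)/2) = 0.1564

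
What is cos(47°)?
cos(47°) = 0.682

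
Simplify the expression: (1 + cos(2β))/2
(1 + cos(2β))/2 = cos²β (using Power reduction)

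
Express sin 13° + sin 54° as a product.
sin 13° + sin 54° = 2 sin(33.5°) cos(-20.5°)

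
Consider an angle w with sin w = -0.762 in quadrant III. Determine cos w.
cos w = ±√(1 - sin²w) = -0.6476 (negative in QIII)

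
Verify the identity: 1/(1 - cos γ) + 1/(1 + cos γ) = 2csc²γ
LHS = [(1 + cos γ) + (1 - cos γ)] / [(1 - cos γ)(1 + cos γ)] = 2/(1 - cos²γ) = 2/sin²γ = 2csc²γ = RHS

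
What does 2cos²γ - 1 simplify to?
2cos²γ - 1 = cos(2γ) (using Double angle)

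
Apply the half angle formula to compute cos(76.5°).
cos(76.5°) = √((1 + cos 153°)/2) = 0.2334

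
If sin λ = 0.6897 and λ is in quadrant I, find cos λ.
cos λ = 0.7241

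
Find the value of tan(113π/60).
tan(113π/60) = -0.3839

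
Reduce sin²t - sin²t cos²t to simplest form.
sin²t - sin²t cos²t = sin⁴t (using Factoring)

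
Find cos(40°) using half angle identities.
cos(40°) = √((1 + cos 80°)/2) = 0.766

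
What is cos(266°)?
cos(266°) = -0.06976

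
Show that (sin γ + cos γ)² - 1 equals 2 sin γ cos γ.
LHS = sin²γ + 2 sin γ cos γ + cos²γ - 1 = (sin²γ + cos²γ) + 2 sin γ cos γ - 1 = 1 + 2 sin γ cos γ - 1 = 2 sin γ cos γ = RHS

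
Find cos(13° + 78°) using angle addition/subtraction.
cos(13° + 78°) = cos 13° cos 78° - sin 13° sin 78° = -0.01745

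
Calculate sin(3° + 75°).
sin(3° + 75°) = sin 3° cos 75° + cos 3° sin 75° = 0.9781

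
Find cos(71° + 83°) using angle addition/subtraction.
cos(71° + 83°) = cos 71° cos 83° - sin 71° sin 83° = -0.8988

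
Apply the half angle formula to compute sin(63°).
sin(63°) = √((1 - cos 126°)/2) = 0.891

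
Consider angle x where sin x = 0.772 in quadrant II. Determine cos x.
cos x = ±√(1 - sin²x) = -0.6356 (negative in QII)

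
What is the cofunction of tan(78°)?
tan(78°) = cot(90° - 78°) = cot(12°)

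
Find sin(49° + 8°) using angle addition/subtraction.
sin(49° + 8°) = sin 49° cos 8° + cos 49° sin 8° = 0.8387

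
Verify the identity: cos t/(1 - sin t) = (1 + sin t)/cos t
RHS = (1 + sin t)(1 - sin t) / (cos t(1 - sin t)) = (1 - sin²t) / (cos t(1 - sin t)) = cos²t / (cos t(1 - sin t)) = cos t/(1 - sin t) = LHS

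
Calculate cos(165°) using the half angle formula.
cos(165°) = -√((1 + cos 330°)/2) = -(√6+√2)/4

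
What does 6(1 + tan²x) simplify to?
6(1 + tan²x) = 6(sec²x) (using Pythagorean identity)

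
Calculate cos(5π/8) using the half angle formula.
cos(5π/8) = -√((1 + cos 5π/4)/2) = -0.3827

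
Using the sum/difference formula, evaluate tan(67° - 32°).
tan(67° - 32°) = (tan 67° - tan 32°)/(1 + tan 67° tan 32°) = 0.7002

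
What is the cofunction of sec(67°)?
sec(67°) = csc(90° - 67°) = csc(23°)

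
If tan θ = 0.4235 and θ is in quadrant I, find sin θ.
sin θ = 0.39 (using tan²θ + 1 = sec²θ)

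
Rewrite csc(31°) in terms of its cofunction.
csc(31°) = sec(90° - 31°) = sec(59°)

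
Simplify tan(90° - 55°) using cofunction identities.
tan(90° - 55°) = cot(55°)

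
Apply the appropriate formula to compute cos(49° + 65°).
cos(49° + 65°) = cos 49° cos 65° - sin 49° sin 65° = -0.4067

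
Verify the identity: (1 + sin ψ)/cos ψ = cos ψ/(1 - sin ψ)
LHS = (1 + sin ψ)(1 - sin ψ) / (cos ψ(1 - sin ψ)) = (1 - sin²ψ) / (cos ψ(1 - sin ψ)) = cos²ψ / (cos ψ(1 - sin ψ)) = cos ψ/(1 - sin ψ) = RHS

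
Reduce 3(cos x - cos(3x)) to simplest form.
3(cos x - cos(3x)) = 3(2 sin(2x) sin x) (using Sum-to-product)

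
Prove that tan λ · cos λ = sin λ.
LHS = (sin λ/cos λ) · cos λ = sin λ = RHS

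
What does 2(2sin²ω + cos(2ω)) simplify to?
2(2sin²ω + cos(2ω)) = 2 (using Double angle)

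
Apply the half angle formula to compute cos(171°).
cos(171°) = -√((1 + cos 342°)/2) = -0.9877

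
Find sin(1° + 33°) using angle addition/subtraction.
sin(1° + 33°) = sin 1° cos 33° + cos 1° sin 33° = 0.5592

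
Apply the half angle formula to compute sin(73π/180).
sin(73π/180) = √((1 - cos 73π/90)/2) = 0.9563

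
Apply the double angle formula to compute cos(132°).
cos(132°) = cos²66° - sin²66° = -0.6691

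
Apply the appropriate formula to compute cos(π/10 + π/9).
cos(π/10 + π/9) = cos π/10 cos π/9 - sin π/10 sin π/9 = 0.788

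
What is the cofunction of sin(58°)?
sin(58°) = cos(90° - 58°) = cos(32°)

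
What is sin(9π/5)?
sin(9π/5) = -0.5878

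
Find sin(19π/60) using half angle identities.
sin(19π/60) = √((1 - cos 19π/30)/2) = 0.8387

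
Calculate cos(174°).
cos(174°) = -0.9945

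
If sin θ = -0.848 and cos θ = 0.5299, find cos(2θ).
cos(2θ) = cos²θ - sin²θ = -0.4383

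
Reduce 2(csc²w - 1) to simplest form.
2(csc²w - 1) = 2(cot²w) (using Pythagorean identity)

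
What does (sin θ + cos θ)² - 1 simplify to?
(sin θ + cos θ)² - 1 = sin(2θ) (using Pythagorean + double angle)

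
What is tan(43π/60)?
tan(43π/60) = -1.235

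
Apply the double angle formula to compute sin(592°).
sin(592°) = 2 sin 296° cos 296° = -0.788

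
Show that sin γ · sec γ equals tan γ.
LHS = sin γ · (1/cos γ) = sin γ/cos γ = tan γ = RHS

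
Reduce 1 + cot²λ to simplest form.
1 + cot²λ = csc²λ (using Pythagorean identity)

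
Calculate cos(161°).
cos(161°) = -0.9455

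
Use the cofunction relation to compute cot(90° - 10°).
cot(90° - 10°) = tan(10°) = 0.1763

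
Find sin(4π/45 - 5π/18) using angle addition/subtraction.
sin(4π/45 - 5π/18) = sin 4π/45 cos 5π/18 - cos 4π/45 sin 5π/18 = -0.5592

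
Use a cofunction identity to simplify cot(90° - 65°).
cot(90° - 65°) = tan(65°)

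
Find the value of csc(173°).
csc(173°) = 8.206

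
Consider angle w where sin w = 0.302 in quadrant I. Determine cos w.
cos w = √(1 - sin²w) = 0.9533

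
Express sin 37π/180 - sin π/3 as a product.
sin 37π/180 - sin π/3 = 2 cos(97π/360) sin(-23π/360)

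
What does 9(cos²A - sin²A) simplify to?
9(cos²A - sin²A) = 9(cos(2A)) (using Double angle)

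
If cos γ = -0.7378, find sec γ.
sec γ = 1/cos γ = -1.355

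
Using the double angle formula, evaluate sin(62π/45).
sin(62π/45) = 2 sin 31π/45 cos 31π/45 = -0.9272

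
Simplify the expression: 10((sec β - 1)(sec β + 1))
10((sec β - 1)(sec β + 1)) = 10(tan²β) (using Diff. of squares)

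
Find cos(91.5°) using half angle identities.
cos(91.5°) = -√((1 + cos 183°)/2) = -0.02618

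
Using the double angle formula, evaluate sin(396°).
sin(396°) = 2 sin 198° cos 198° = 0.5878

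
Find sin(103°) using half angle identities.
sin(103°) = √((1 - cos 206°)/2) = 0.9744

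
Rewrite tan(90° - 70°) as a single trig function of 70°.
tan(90° - 70°) = cot(70°)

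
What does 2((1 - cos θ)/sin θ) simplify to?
2((1 - cos θ)/sin θ) = 2(tan(θ/2)) (using Half angle)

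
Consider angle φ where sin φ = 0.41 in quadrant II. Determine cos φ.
cos φ = ±√(1 - sin²φ) = -0.9121 (negative in QII)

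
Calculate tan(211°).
tan(211°) = 0.6009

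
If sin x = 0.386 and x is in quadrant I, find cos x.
cos x = 0.9225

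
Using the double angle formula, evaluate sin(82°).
sin(82°) = 2 sin 41° cos 41° = 0.9903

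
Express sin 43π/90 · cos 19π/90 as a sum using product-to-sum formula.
sin 43π/90 cos 19π/90 = (1/2)[sin(43π/90+19π/90) + sin(43π/90-19π/90)]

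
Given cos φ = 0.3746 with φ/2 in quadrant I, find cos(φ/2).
cos(φ/2) = ±√((1 + cos φ)/2); positive since φ/2 ∈ QI, so cos(φ/2) = 0.829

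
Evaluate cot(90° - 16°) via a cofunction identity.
cot(90° - 16°) = tan(16°) = 0.2867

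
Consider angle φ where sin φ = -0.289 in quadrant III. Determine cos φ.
cos φ = ±√(1 - sin²φ) = -0.9573 (negative in QIII)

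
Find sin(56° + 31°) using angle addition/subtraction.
sin(56° + 31°) = sin 56° cos 31° + cos 56° sin 31° = 0.9986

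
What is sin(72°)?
sin(72°) = 0.9511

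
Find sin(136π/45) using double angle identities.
sin(136π/45) = 2 sin 68π/45 cos 68π/45 = -0.06976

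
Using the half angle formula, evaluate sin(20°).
sin(20°) = √((1 - cos 40°)/2) = 0.342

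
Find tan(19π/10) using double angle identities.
tan(19π/10) = 2 tan 19π/20 / (1 - tan²19π/20) = -0.3249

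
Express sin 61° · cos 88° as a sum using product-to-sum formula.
sin 61° cos 88° = (1/2)[sin(61°+88°) + sin(61°-88°)]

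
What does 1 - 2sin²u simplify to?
1 - 2sin²u = cos(2u) (using Double angle)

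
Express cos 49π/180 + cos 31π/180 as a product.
cos 49π/180 + cos 31π/180 = 2 cos(2π/9) cos(π/20)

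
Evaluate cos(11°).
cos(11°) = 0.9816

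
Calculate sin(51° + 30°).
sin(51° + 30°) = sin 51° cos 30° + cos 51° sin 30° = 0.9877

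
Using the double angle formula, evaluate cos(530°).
cos(530°) = cos²265° - sin²265° = -0.9848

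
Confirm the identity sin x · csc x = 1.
LHS = sin x · (1/sin x) = 1 = RHS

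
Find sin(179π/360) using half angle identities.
sin(179π/360) = √((1 - cos 179π/180)/2) = 1.0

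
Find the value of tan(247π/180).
tan(247π/180) = 2.356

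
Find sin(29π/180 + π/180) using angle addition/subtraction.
sin(29π/180 + π/180) = sin 29π/180 cos π/180 + cos 29π/180 sin π/180 = 1/2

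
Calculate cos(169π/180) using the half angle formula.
cos(169π/180) = -√((1 + cos 169π/90)/2) = -0.9816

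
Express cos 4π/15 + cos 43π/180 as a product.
cos 4π/15 + cos 43π/180 = 2 cos(91π/360) cos(π/72)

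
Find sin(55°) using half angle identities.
sin(55°) = √((1 - cos 110°)/2) = 0.8192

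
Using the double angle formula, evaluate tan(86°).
tan(86°) = 2 tan 43° / (1 - tan²43°) = 14.3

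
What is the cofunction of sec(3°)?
sec(3°) = csc(90° - 3°) = csc(87°)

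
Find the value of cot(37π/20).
cot(37π/20) = -1.963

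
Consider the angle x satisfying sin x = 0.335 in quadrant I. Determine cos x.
cos x = √(1 - sin²x) = 0.9422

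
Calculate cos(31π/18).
cos(31π/18) = 0.6428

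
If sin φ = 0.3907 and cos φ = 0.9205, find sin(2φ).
sin(2φ) = 2 sin φ cos φ = 0.7193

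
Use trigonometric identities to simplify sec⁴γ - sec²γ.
sec⁴γ - sec²γ = tan⁴γ + tan²γ (using Pythagorean)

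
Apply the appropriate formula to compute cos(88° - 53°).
cos(88° - 53°) = cos 88° cos 53° + sin 88° sin 53° = 0.8192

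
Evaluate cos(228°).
cos(228°) = -0.6691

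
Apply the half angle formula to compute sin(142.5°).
sin(142.5°) = √((1 - cos 285°)/2) = 0.6088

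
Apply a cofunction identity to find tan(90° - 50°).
tan(90° - 50°) = cot(50°) = 0.8391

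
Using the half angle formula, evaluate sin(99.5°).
sin(99.5°) = √((1 - cos 199°)/2) = 0.9863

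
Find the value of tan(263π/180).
tan(263π/180) = 8.144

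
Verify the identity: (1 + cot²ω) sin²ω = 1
LHS = csc²ω · sin²ω = (1/sin²ω) · sin²ω = 1 = RHS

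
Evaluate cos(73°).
cos(73°) = 0.2924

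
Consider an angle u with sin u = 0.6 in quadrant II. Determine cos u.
cos u = ±√(1 - sin²u) = -0.8 (negative in QII)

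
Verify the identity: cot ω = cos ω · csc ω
RHS = cos ω · (1/sin ω) = cos ω/sin ω = cot ω = LHS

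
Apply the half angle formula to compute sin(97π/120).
sin(97π/120) = √((1 - cos 97π/60)/2) = 0.5664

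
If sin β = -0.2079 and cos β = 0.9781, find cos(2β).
cos(2β) = cos²β - sin²β = 0.9135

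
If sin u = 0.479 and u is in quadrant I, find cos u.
cos u = 0.8778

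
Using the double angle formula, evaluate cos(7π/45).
cos(7π/45) = cos²7π/90 - sin²7π/90 = 0.8829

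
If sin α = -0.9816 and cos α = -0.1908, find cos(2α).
cos(2α) = cos²α - sin²α = -0.9271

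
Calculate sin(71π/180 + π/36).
sin(71π/180 + π/36) = sin 71π/180 cos π/36 + cos 71π/180 sin π/36 = 0.9703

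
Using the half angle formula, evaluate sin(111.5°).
sin(111.5°) = √((1 - cos 223°)/2) = 0.9304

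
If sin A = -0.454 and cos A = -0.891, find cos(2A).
cos(2A) = cos²A - sin²A = 0.5878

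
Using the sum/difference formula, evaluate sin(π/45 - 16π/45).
sin(π/45 - 16π/45) = sin π/45 cos 16π/45 - cos π/45 sin 16π/45 = -√3/2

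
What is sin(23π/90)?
sin(23π/90) = 0.7193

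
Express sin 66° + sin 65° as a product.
sin 66° + sin 65° = 2 sin(65.5°) cos(0.5°)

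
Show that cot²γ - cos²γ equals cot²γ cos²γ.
LHS = cos²γ/sin²γ - cos²γ = cos²γ(1/sin²γ - 1) = cos²γ · (1 - sin²γ)/sin²γ = cos²γ · cos²γ/sin²γ = cos²γ · cot²γ = RHS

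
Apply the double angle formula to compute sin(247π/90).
sin(247π/90) = 2 sin 247π/180 cos 247π/180 = 0.7193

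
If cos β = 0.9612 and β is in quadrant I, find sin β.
sin β = 0.2759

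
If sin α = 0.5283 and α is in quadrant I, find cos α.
cos α = 0.8491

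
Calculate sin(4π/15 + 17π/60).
sin(4π/15 + 17π/60) = sin 4π/15 cos 17π/60 + cos 4π/15 sin 17π/60 = 0.9877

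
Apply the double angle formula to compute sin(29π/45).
sin(29π/45) = 2 sin 29π/90 cos 29π/90 = 0.8988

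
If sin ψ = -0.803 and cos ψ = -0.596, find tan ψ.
tan ψ = sin ψ / cos ψ = 1.347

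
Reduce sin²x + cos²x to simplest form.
sin²x + cos²x = 1 (using Pythagorean identity)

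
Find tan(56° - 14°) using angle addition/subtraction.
tan(56° - 14°) = (tan 56° - tan 14°)/(1 + tan 56° tan 14°) = 0.9004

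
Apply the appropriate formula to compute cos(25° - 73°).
cos(25° - 73°) = cos 25° cos 73° + sin 25° sin 73° = 0.6691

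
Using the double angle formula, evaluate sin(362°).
sin(362°) = 2 sin 181° cos 181° = 0.0349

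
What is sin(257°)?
sin(257°) = -0.9744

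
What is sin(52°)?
sin(52°) = 0.788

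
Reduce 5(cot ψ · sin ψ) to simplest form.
5(cot ψ · sin ψ) = 5(cos ψ) (using Quotient identity)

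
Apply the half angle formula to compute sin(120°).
sin(120°) = √((1 - cos 240°)/2) = √3/2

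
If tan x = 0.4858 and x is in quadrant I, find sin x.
sin x = 0.437 (using tan²x + 1 = sec²x)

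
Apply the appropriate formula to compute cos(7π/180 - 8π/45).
cos(7π/180 - 8π/45) = cos 7π/180 cos 8π/45 + sin 7π/180 sin 8π/45 = 0.9063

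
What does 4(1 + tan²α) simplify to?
4(1 + tan²α) = 4(sec²α) (using Pythagorean identity)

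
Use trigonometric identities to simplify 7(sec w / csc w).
7(sec w / csc w) = 7(tan w) (using Reciprocal identities)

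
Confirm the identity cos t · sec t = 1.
LHS = cos t · (1/cos t) = 1 = RHS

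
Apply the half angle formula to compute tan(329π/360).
tan(329π/360) = sin 329π/180 / (1 + cos 329π/180) = -0.2773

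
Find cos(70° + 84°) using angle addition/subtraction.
cos(70° + 84°) = cos 70° cos 84° - sin 70° sin 84° = -0.8988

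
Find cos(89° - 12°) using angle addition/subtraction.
cos(89° - 12°) = cos 89° cos 12° + sin 89° sin 12° = 0.225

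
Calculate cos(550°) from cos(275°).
cos(550°) = cos²275° - sin²275° = -0.9848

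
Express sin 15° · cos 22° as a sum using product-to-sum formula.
sin 15° cos 22° = (1/2)[sin(15°+22°) + sin(15°-22°)]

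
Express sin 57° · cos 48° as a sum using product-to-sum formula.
sin 57° cos 48° = (1/2)[sin(57°+48°) + sin(57°-48°)]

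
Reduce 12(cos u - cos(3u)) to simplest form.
12(cos u - cos(3u)) = 12(2 sin(2u) sin u) (using Sum-to-product)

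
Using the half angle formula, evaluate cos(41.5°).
cos(41.5°) = √((1 + cos 83°)/2) = 0.749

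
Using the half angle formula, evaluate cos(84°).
cos(84°) = √((1 + cos 168°)/2) = 0.1045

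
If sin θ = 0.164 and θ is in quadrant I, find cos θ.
cos θ = 0.9865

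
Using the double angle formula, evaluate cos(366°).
cos(366°) = cos²183° - sin²183° = 0.9945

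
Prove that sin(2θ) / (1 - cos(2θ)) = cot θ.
LHS = 2 sin θ cos θ / (2sin²θ) = cos θ/sin θ = cot θ = RHS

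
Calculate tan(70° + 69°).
tan(70° + 69°) = (tan 70° + tan 69°)/(1 - tan 70° tan 69°) = -0.8693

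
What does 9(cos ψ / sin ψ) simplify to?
9(cos ψ / sin ψ) = 9(cot ψ) (using Quotient identity)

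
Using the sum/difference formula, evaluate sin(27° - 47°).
sin(27° - 47°) = sin 27° cos 47° - cos 27° sin 47° = -0.342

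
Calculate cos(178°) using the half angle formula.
cos(178°) = -√((1 + cos 356°)/2) = -0.9994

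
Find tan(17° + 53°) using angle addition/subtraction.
tan(17° + 53°) = (tan 17° + tan 53°)/(1 - tan 17° tan 53°) = 2.747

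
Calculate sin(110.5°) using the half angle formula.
sin(110.5°) = √((1 - cos 221°)/2) = 0.9367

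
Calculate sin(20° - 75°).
sin(20° - 75°) = sin 20° cos 75° - cos 20° sin 75° = -0.8192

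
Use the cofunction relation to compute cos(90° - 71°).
cos(90° - 71°) = sin(71°) = 0.9455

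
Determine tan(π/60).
tan(π/60) = 0.05241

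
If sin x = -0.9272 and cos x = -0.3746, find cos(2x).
cos(2x) = cos²x - sin²x = -0.7194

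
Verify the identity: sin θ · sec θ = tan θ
LHS = sin θ · (1/cos θ) = sin θ/cos θ = tan θ = RHS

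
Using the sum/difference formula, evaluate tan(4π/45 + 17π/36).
tan(4π/45 + 17π/36) = (tan 4π/45 + tan 17π/36)/(1 - tan 4π/45 tan 17π/36) = -5.145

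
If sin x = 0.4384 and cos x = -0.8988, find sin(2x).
sin(2x) = 2 sin x cos x = -0.7881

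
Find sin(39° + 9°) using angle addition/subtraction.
sin(39° + 9°) = sin 39° cos 9° + cos 39° sin 9° = 0.7431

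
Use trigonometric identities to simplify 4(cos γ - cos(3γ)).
4(cos γ - cos(3γ)) = 4(2 sin(2γ) sin γ) (using Sum-to-product)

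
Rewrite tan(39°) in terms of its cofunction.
tan(39°) = cot(90° - 39°) = cot(51°)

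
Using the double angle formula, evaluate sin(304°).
sin(304°) = 2 sin 152° cos 152° = -0.829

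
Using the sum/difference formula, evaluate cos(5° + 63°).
cos(5° + 63°) = cos 5° cos 63° - sin 5° sin 63° = 0.3746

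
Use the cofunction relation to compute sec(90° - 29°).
sec(90° - 29°) = csc(29°) = 2.063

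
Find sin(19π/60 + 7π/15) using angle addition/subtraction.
sin(19π/60 + 7π/15) = sin 19π/60 cos 7π/15 + cos 19π/60 sin 7π/15 = 0.6293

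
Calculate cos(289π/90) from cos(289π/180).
cos(289π/90) = cos²289π/180 - sin²289π/180 = -0.788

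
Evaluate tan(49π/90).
tan(49π/90) = -7.115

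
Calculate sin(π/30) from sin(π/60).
sin(π/30) = 2 sin π/60 cos π/60 = 0.1045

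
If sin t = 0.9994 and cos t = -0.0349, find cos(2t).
cos(2t) = cos²t - sin²t = -0.9976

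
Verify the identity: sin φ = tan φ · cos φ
RHS = (sin φ/cos φ) · cos φ = sin φ = LHS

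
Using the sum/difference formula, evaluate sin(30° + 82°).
sin(30° + 82°) = sin 30° cos 82° + cos 30° sin 82° = 0.9272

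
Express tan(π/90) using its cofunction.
tan(π/90) = cot(π/2 - π/90) = cot(22π/45)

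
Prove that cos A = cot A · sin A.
RHS = (cos A/sin A) · sin A = cos A = LHS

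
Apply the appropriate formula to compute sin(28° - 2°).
sin(28° - 2°) = sin 28° cos 2° - cos 28° sin 2° = 0.4384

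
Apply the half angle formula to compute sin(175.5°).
sin(175.5°) = √((1 - cos 351°)/2) = 0.07846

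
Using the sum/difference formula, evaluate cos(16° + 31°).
cos(16° + 31°) = cos 16° cos 31° - sin 16° sin 31° = 0.682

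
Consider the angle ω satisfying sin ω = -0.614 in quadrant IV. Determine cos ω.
cos ω = √(1 - sin²ω) = 0.7893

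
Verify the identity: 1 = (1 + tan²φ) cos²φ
RHS = sec²φ · cos²φ = (1/cos²φ) · cos²φ = 1 = LHS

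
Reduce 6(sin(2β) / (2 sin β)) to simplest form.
6(sin(2β) / (2 sin β)) = 6(cos β) (using Double angle)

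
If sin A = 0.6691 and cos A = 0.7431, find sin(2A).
sin(2A) = 2 sin A cos A = 0.9944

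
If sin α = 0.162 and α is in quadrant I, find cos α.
cos α = 0.9868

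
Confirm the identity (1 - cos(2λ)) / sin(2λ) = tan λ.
LHS = 2sin²λ / (2 sin λ cos λ) = sin λ/cos λ = tan λ = RHS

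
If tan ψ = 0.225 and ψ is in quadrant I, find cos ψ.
cos ψ = 0.9756 (using tan²ψ + 1 = sec²ψ)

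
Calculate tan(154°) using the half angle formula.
tan(154°) = sin 308° / (1 + cos 308°) = -0.4877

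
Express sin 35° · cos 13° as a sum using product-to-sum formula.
sin 35° cos 13° = (1/2)[sin(35°+13°) + sin(35°-13°)]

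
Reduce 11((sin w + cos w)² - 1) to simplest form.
11((sin w + cos w)² - 1) = 11(sin(2w)) (using Pythagorean + double angle)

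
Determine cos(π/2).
cos(π/2) = 0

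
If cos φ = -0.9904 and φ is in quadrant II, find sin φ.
sin φ = 0.1382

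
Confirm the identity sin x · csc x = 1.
LHS = sin x · (1/sin x) = 1 = RHS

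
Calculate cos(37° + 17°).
cos(37° + 17°) = cos 37° cos 17° - sin 37° sin 17° = 0.5878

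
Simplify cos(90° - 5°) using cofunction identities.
cos(90° - 5°) = sin(5°)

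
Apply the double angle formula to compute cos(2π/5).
cos(2π/5) = cos²π/5 - sin²π/5 = 0.309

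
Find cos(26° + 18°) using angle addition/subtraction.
cos(26° + 18°) = cos 26° cos 18° - sin 26° sin 18° = 0.7193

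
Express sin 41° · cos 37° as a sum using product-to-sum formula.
sin 41° cos 37° = (1/2)[sin(41°+37°) + sin(41°-37°)]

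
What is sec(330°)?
sec(330°) = 2√3/3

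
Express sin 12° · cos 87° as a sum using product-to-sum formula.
sin 12° cos 87° = (1/2)[sin(12°+87°) + sin(12°-87°)]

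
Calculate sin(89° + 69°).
sin(89° + 69°) = sin 89° cos 69° + cos 89° sin 69° = 0.3746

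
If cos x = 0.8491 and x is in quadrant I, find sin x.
sin x = 0.5282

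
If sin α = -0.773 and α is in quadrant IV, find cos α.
cos α = 0.6344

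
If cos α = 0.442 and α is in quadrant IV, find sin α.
sin α = -0.897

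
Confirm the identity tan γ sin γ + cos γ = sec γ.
LHS = sin²γ/cos γ + cos γ = (sin²γ + cos²γ)/cos γ = 1/cos γ = sec γ = RHS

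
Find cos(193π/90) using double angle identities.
cos(193π/90) = cos²193π/180 - sin²193π/180 = 0.8988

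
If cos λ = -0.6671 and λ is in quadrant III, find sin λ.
sin λ = -0.745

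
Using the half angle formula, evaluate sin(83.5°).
sin(83.5°) = √((1 - cos 167°)/2) = 0.9936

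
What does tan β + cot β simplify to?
tan β + cot β = sec β csc β (using Quotient identities)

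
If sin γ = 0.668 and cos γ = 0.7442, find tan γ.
tan γ = sin γ / cos γ = 0.8976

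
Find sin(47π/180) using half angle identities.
sin(47π/180) = √((1 - cos 47π/90)/2) = 0.7314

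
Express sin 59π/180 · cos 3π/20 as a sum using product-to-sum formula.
sin 59π/180 cos 3π/20 = (1/2)[sin(59π/180+3π/20) + sin(59π/180-3π/20)]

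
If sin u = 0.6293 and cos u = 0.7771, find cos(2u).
cos(2u) = cos²u - sin²u = 0.2079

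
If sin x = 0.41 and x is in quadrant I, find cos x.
cos x = 0.9121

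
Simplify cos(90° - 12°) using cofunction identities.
cos(90° - 12°) = sin(12°)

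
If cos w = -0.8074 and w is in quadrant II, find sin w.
sin w = 0.59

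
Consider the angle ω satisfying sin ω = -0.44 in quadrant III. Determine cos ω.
cos ω = ±√(1 - sin²ω) = -0.898 (negative in QIII)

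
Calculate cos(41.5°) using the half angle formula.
cos(41.5°) = √((1 + cos 83°)/2) = 0.749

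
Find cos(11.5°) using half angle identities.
cos(11.5°) = √((1 + cos 23°)/2) = 0.9799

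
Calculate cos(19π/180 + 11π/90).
cos(19π/180 + 11π/90) = cos 19π/180 cos 11π/90 - sin 19π/180 sin 11π/90 = 0.7547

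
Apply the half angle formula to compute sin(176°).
sin(176°) = √((1 - cos 352°)/2) = 0.06976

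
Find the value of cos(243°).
cos(243°) = -0.454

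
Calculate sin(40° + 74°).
sin(40° + 74°) = sin 40° cos 74° + cos 40° sin 74° = 0.9135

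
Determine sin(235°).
sin(235°) = -0.8192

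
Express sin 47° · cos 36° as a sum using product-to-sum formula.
sin 47° cos 36° = (1/2)[sin(47°+36°) + sin(47°-36°)]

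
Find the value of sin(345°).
sin(345°) = -(√6-√2)/4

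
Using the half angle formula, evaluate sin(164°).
sin(164°) = √((1 - cos 328°)/2) = 0.2756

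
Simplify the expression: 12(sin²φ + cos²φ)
12(sin²φ + cos²φ) = 12 (using Pythagorean identity)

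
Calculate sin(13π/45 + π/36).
sin(13π/45 + π/36) = sin 13π/45 cos π/36 + cos 13π/45 sin π/36 = 0.8387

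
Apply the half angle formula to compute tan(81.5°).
tan(81.5°) = sin 163° / (1 + cos 163°) = 6.691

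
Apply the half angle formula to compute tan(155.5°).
tan(155.5°) = sin 311° / (1 + cos 311°) = -0.4557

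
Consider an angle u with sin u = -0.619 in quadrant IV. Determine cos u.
cos u = √(1 - sin²u) = 0.7854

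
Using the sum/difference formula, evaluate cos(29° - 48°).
cos(29° - 48°) = cos 29° cos 48° + sin 29° sin 48° = 0.9455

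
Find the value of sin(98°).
sin(98°) = 0.9903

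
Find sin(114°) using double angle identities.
sin(114°) = 2 sin 57° cos 57° = 0.9135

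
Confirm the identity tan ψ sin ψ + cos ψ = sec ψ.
LHS = sin²ψ/cos ψ + cos ψ = (sin²ψ + cos²ψ)/cos ψ = 1/cos ψ = sec ψ = RHS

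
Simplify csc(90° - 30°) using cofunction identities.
csc(90° - 30°) = sec(30°)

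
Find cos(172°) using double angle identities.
cos(172°) = cos²86° - sin²86° = -0.9903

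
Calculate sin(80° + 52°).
sin(80° + 52°) = sin 80° cos 52° + cos 80° sin 52° = 0.7431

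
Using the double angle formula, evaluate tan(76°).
tan(76°) = 2 tan 38° / (1 - tan²38°) = 4.011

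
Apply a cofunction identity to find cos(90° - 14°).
cos(90° - 14°) = sin(14°) = 0.2419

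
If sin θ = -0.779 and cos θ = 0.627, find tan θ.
tan θ = sin θ / cos θ = -1.242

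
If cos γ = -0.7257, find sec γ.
sec γ = 1/cos γ = -1.378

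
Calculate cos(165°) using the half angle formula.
cos(165°) = -√((1 + cos 330°)/2) = -(√6+√2)/4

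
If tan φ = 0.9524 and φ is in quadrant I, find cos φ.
cos φ = 0.7241 (using tan²φ + 1 = sec²φ)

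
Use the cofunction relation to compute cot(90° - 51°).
cot(90° - 51°) = tan(51°) = 1.235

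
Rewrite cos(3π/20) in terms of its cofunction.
cos(3π/20) = sin(π/2 - 3π/20) = sin(7π/20)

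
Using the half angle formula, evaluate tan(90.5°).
tan(90.5°) = sin 181° / (1 + cos 181°) = -114.6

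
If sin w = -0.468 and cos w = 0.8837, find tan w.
tan w = sin w / cos w = -0.5296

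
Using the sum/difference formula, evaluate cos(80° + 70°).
cos(80° + 70°) = cos 80° cos 70° - sin 80° sin 70° = -√3/2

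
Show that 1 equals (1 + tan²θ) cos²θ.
RHS = sec²θ · cos²θ = (1/cos²θ) · cos²θ = 1 = LHS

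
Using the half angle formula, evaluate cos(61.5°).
cos(61.5°) = √((1 + cos 123°)/2) = 0.4772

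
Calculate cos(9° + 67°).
cos(9° + 67°) = cos 9° cos 67° - sin 9° sin 67° = 0.2419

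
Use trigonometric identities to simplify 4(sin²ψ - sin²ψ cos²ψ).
4(sin²ψ - sin²ψ cos²ψ) = 4(sin⁴ψ) (using Factoring)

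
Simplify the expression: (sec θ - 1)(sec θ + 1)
(sec θ - 1)(sec θ + 1) = tan²θ (using Diff. of squares)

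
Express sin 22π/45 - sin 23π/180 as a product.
sin 22π/45 - sin 23π/180 = 2 cos(37π/120) sin(13π/72)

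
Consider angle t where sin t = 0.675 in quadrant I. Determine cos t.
cos t = √(1 - sin²t) = 0.7378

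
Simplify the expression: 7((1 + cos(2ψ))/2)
7((1 + cos(2ψ))/2) = 7(cos²ψ) (using Power reduction)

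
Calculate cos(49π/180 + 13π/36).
cos(49π/180 + 13π/36) = cos 49π/180 cos 13π/36 - sin 49π/180 sin 13π/36 = -0.4067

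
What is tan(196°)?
tan(196°) = 0.2867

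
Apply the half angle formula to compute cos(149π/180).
cos(149π/180) = -√((1 + cos 149π/90)/2) = -0.8572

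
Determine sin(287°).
sin(287°) = -0.9563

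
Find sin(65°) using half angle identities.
sin(65°) = √((1 - cos 130°)/2) = 0.9063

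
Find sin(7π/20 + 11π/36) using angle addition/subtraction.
sin(7π/20 + 11π/36) = sin 7π/20 cos 11π/36 + cos 7π/20 sin 11π/36 = 0.8829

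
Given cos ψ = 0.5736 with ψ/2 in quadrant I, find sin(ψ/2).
sin(ψ/2) = ±√((1 - cos ψ)/2); positive since ψ/2 ∈ QI, so sin(ψ/2) = 0.4617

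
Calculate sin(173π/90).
sin(173π/90) = -0.2419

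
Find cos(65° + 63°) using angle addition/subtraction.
cos(65° + 63°) = cos 65° cos 63° - sin 65° sin 63° = -0.6157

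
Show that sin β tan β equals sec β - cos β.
RHS = 1/cos β - cos β = (1 - cos²β)/cos β = sin²β/cos β = sin β · (sin β/cos β) = sin β tan β = LHS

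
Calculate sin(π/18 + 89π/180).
sin(π/18 + 89π/180) = sin π/18 cos 89π/180 + cos π/18 sin 89π/180 = 0.9877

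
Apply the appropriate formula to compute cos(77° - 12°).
cos(77° - 12°) = cos 77° cos 12° + sin 77° sin 12° = 0.4226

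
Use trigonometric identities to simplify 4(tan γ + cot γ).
4(tan γ + cot γ) = 4(sec γ csc γ) (using Quotient identities)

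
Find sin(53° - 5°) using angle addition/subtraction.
sin(53° - 5°) = sin 53° cos 5° - cos 53° sin 5° = 0.7431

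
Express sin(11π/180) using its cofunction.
sin(11π/180) = cos(π/2 - 11π/180) = cos(79π/180)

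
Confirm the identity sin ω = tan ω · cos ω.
RHS = (sin ω/cos ω) · cos ω = sin ω = LHS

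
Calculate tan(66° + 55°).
tan(66° + 55°) = (tan 66° + tan 55°)/(1 - tan 66° tan 55°) = -1.664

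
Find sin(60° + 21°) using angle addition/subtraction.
sin(60° + 21°) = sin 60° cos 21° + cos 60° sin 21° = 0.9877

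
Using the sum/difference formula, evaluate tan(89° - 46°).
tan(89° - 46°) = (tan 89° - tan 46°)/(1 + tan 89° tan 46°) = 0.9325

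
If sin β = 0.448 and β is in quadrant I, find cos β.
cos β = 0.894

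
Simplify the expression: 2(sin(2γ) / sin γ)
2(sin(2γ) / sin γ) = 2(2 cos γ) (using Double angle)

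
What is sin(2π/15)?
sin(2π/15) = 0.4067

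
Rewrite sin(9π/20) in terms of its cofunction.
sin(9π/20) = cos(π/2 - 9π/20) = cos(π/20)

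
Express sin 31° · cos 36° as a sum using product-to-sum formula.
sin 31° cos 36° = (1/2)[sin(31°+36°) + sin(31°-36°)]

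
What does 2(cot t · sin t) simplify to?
2(cot t · sin t) = 2(cos t) (using Quotient identity)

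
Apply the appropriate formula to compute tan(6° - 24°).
tan(6° - 24°) = (tan 6° - tan 24°)/(1 + tan 6° tan 24°) = -0.3249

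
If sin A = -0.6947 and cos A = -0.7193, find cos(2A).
cos(2A) = cos²A - sin²A = 0.03478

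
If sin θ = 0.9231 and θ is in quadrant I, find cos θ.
cos θ = 0.3846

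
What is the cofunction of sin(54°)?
sin(54°) = cos(90° - 54°) = cos(36°)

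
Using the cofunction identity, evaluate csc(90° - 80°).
csc(90° - 80°) = sec(80°) = 5.759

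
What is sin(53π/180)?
sin(53π/180) = 0.7986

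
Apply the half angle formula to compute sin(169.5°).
sin(169.5°) = √((1 - cos 339°)/2) = 0.1822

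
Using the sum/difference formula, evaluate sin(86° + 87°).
sin(86° + 87°) = sin 86° cos 87° + cos 86° sin 87° = 0.1219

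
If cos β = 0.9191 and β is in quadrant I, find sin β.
sin β = 0.394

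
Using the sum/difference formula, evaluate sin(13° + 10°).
sin(13° + 10°) = sin 13° cos 10° + cos 13° sin 10° = 0.3907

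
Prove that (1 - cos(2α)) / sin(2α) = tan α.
LHS = 2sin²α / (2 sin α cos α) = sin α/cos α = tan α = RHS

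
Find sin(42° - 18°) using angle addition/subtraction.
sin(42° - 18°) = sin 42° cos 18° - cos 42° sin 18° = 0.4067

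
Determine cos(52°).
cos(52°) = 0.6157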